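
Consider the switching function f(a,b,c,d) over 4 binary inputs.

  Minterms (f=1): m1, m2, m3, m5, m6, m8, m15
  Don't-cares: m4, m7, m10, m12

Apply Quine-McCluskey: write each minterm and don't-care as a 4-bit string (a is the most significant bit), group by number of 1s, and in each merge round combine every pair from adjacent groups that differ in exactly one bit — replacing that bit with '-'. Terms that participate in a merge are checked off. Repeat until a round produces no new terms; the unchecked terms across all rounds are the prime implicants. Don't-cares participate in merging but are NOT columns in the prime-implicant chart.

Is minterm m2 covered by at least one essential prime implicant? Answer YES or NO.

[col 0] 0001*, 0010*, 0011*, 0100*, 0101*, 0110*, 0111*, 1000*, 1010*, 1100*, 1111*
[col 1] -010, -100, -111, 0-01*, 0-10*, 0-11*, 00-1*, 001-*, 01-0*, 01-1*, 010-*, 011-*, 1-00, 10-0
[col 2] 0--1, 0-1-, 01--
Prime implicants: -010, -100, -111, 0--1, 0-1-, 01--, 1-00, 10-0
PI chart (minterm → PIs covering it):
  1 | 0--1  (sole → essential)
  2 | -010,0-1-
  3 | 0--1,0-1-
  5 | 0--1,01--
  6 | 0-1-,01--
  8 | 1-00,10-0
  15 | -111  (sole → essential)
Essential prime implicants: -111, 0--1

NO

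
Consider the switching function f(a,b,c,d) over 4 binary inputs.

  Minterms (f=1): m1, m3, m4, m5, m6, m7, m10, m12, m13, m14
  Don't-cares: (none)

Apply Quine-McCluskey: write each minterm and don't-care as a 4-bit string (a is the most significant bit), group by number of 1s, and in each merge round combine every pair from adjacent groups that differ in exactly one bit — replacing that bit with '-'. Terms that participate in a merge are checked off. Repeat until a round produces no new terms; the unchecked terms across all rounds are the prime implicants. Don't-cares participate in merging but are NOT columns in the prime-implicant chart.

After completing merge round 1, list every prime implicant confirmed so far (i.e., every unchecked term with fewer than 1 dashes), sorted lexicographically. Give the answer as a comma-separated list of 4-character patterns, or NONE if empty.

NONE

Round 0: 0001✓ 0011✓ 0100✓ 0101✓ 0110✓ 0111✓ 1010✓ 1100✓ 1101✓ 1110✓
Round 1: -100✓ -101✓ -110✓ 0-01✓ 0-11✓ 00-1✓ 01-0✓ 01-1✓ 010-✓ 011-✓ 1-10 11-0✓ 110-✓
Round 2: -1-0 -10- 0--1 01--
PIs = {-1-0, -10-, 0--1, 01--, 1-10}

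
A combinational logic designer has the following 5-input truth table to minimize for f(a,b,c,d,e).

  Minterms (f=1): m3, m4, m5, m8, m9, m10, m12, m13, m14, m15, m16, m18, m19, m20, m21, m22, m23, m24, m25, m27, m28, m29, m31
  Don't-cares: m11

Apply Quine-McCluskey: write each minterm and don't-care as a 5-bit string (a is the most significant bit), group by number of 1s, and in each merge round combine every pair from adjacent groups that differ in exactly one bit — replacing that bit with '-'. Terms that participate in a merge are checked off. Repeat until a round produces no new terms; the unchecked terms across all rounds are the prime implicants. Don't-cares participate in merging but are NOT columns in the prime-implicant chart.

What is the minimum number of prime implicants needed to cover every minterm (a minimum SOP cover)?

6

[col 0] 00011*, 00100*, 00101*, 01000*, 01001*, 01010*, 01011*, 01100*, 01101*, 01110*, 01111*, 10000*, 10010*, 10011*, 10100*, 10101*, 10110*, 10111*, 11000*, 11001*, 11011*, 11100*, 11101*, 11111*
[col 1] -0011*, -0100*, -0101*, -1000*, -1001*, -1011*, -1100*, -1101*, -1111*, 0-011*, 0-100*, 0-101*, 0010-*, 01-00*, 01-01*, 01-10*, 01-11*, 010-0*, 010-1*, 0100-*, 0101-*, 011-0*, 011-1*, 0110-*, 0111-*, 1-000*, 1-011*, 1-100*, 1-101*, 1-111*, 10-00*, 10-10*, 10-11*, 100-0*, 1001-*, 101-0*, 101-1*, 1010-*, 1011-*, 11-00*, 11-01*, 11-11*, 110-1*, 1100-*, 111-1*, 1110-*
[col 2] --011, --100*, --101*, -010-*, -1-00*, -1-01*, -1-11*, -10-1*, -100-*, -11-1*, -110-*, 0-10-*, 01--0*, 01--1*, 01-0-*, 01-1-*, 010--*, 011--*, 1--00, 1--11, 1-1-1, 1-10-*, 10--0, 10-1-, 101--, 11--1*, 11-0-*
[col 3] --10-, -1--1, -1-0-, 01---
Prime implicants: --011, --10-, -1--1, -1-0-, 01---, 1--00, 1--11, 1-1-1, 10--0, 10-1-, 101--
PI chart (minterm → PIs covering it):
  3 | --011  (sole → essential)
  4 | --10-  (sole → essential)
  5 | --10-  (sole → essential)
  8 | -1-0-,01---
  9 | -1--1,-1-0-,01---
  10 | 01---  (sole → essential)
  12 | --10-,-1-0-,01---
  13 | --10-,-1--1,-1-0-,01---
  14 | 01---  (sole → essential)
  15 | -1--1,01---
  16 | 1--00,10--0
  18 | 10--0,10-1-
  19 | --011,1--11,10-1-
  20 | --10-,1--00,10--0,101--
  21 | --10-,1-1-1,101--
  22 | 10--0,10-1-,101--
  23 | 1--11,1-1-1,10-1-,101--
  24 | -1-0-,1--00
  25 | -1--1,-1-0-
  27 | --011,-1--1,1--11
  28 | --10-,-1-0-,1--00
  29 | --10-,-1--1,-1-0-,1-1-1
  31 | -1--1,1--11,1-1-1
Essential prime implicants: --011, --10-, 01---
Petrick residual → -1--1, 1--00, 10-1-
Minimum SOP uses 6 PIs: c'de + cd' + be + a'b + ad'e' + ab'd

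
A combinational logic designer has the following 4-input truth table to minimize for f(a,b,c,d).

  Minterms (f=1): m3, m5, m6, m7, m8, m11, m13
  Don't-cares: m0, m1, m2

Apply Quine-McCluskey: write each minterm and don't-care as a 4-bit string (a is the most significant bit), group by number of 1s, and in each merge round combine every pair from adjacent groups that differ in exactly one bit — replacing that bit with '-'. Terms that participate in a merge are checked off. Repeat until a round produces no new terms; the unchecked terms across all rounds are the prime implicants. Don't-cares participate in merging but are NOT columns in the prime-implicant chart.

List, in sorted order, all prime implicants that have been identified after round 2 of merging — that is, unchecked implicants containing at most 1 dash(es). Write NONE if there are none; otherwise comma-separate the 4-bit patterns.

size-2^0 implicants → 0000(✓)  0001(✓)  0010(✓)  0011(✓)  0101(✓)  0110(✓)  0111(✓)  1000(✓)  1011(✓)  1101(✓)
size-2^1 implicants → -000  -011  -101  0-01(✓)  0-10(✓)  0-11(✓)  00-0(✓)  00-1(✓)  000-(✓)  001-(✓)  01-1(✓)  011-(✓)
size-2^2 implicants → 0--1  0-1-  00--
Unchecked terms (primes): -000, -011, -101, 0--1, 0-1-, 00--

-000, -011, -101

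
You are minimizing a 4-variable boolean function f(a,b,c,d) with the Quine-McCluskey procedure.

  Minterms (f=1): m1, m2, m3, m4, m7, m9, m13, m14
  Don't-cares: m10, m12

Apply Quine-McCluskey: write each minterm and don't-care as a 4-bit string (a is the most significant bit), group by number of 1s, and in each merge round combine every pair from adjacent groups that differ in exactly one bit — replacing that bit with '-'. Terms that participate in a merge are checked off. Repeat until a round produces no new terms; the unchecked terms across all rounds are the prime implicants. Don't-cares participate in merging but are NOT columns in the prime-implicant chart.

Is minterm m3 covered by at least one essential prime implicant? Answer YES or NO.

YES

Round 0: 0001✓ 0010✓ 0011✓ 0100✓ 0111✓ 1001✓ 1010✓ 1100✓ 1101✓ 1110✓
Round 1: -001 -010 -100 0-11 00-1 001- 1-01 1-10 11-0 110-
PIs = {-001, -010, -100, 0-11, 00-1, 001-, 1-01, 1-10, 11-0, 110-}
Coverage chart:
  m1: -001,00-1
  m2: -010,001-
  m3: 0-11,00-1,001-
  m4: -100 ←essential
  m7: 0-11 ←essential
  m9: -001,1-01
  m13: 1-01,110-
  m14: 1-10,11-0
Essential: -100, 0-11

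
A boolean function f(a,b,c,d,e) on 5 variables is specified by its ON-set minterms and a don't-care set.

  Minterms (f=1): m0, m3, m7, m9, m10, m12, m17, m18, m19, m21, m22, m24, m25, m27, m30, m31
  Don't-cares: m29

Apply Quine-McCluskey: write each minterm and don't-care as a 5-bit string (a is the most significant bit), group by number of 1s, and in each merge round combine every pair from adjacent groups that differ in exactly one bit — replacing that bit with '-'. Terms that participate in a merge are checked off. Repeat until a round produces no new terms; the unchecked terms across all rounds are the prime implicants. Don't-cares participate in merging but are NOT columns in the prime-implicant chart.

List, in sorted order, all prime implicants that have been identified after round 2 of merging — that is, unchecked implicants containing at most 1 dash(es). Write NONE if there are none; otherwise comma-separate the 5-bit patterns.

size-2^0 implicants → 00000  00011(✓)  00111(✓)  01001(✓)  01010  01100  10001(✓)  10010(✓)  10011(✓)  10101(✓)  10110(✓)  11000(✓)  11001(✓)  11011(✓)  11101(✓)  11110(✓)  11111(✓)
size-2^1 implicants → -0011  -1001  00-11  1-001(✓)  1-011(✓)  1-101(✓)  1-110  10-01(✓)  10-10  100-1(✓)  1001-  11-01(✓)  11-11(✓)  110-1(✓)  1100-  111-1(✓)  1111-
size-2^2 implicants → 1--01  1-0-1  11--1
Unchecked terms (primes): -0011, -1001, 00-11, 00000, 01010, 01100, 1--01, 1-0-1, 1-110, 10-10, 1001-, 11--1, 1100-, 1111-

-0011, -1001, 00-11, 00000, 01010, 01100, 1-110, 10-10, 1001-, 1100-, 1111-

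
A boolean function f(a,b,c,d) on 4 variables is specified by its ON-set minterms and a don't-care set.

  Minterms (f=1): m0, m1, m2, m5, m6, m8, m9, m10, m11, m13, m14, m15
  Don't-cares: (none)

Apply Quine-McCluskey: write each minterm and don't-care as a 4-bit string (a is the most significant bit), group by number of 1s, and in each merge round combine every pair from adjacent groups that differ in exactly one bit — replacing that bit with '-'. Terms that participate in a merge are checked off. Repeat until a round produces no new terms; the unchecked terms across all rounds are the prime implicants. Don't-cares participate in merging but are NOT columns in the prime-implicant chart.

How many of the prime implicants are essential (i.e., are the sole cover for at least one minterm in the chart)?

2

size-2^0 implicants → 0000(✓)  0001(✓)  0010(✓)  0101(✓)  0110(✓)  1000(✓)  1001(✓)  1010(✓)  1011(✓)  1101(✓)  1110(✓)  1111(✓)
size-2^1 implicants → -000(✓)  -001(✓)  -010(✓)  -101(✓)  -110(✓)  0-01(✓)  0-10(✓)  00-0(✓)  000-(✓)  1-01(✓)  1-10(✓)  1-11(✓)  10-0(✓)  10-1(✓)  100-(✓)  101-(✓)  11-1(✓)  111-(✓)
size-2^2 implicants → --01  --10  -0-0  -00-  1--1  1-1-  10--
Unchecked terms (primes): --01, --10, -0-0, -00-, 1--1, 1-1-, 10--
Minterm coverage:
  m0 ⊆ -0-0,-00-
  m1 ⊆ --01,-00-
  m2 ⊆ --10,-0-0
  m5 ⊆ --01 [E]
  m6 ⊆ --10 [E]
  m8 ⊆ -0-0,-00-,10--
  m9 ⊆ --01,-00-,1--1,10--
  m10 ⊆ --10,-0-0,1-1-,10--
  m11 ⊆ 1--1,1-1-,10--
  m13 ⊆ --01,1--1
  m14 ⊆ --10,1-1-
  m15 ⊆ 1--1,1-1-
E = {--01, --10}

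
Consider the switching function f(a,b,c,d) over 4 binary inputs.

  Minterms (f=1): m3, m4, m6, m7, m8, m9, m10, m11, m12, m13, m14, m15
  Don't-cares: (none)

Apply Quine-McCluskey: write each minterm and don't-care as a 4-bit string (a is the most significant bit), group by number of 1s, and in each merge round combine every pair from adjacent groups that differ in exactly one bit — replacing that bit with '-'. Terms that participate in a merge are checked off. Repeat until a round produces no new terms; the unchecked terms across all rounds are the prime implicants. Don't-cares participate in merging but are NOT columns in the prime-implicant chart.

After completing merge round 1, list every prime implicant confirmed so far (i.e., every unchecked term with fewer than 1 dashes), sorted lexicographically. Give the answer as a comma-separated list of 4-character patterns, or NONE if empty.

Round 0: 0011✓ 0100✓ 0110✓ 0111✓ 1000✓ 1001✓ 1010✓ 1011✓ 1100✓ 1101✓ 1110✓ 1111✓
Round 1: -011✓ -100✓ -110✓ -111✓ 0-11✓ 01-0✓ 011-✓ 1-00✓ 1-01✓ 1-10✓ 1-11✓ 10-0✓ 10-1✓ 100-✓ 101-✓ 11-0✓ 11-1✓ 110-✓ 111-✓
Round 2: --11 -1-0 -11- 1--0✓ 1--1✓ 1-0-✓ 1-1-✓ 10--✓ 11--✓
Round 3: 1---
PIs = {--11, -1-0, -11-, 1---}

NONE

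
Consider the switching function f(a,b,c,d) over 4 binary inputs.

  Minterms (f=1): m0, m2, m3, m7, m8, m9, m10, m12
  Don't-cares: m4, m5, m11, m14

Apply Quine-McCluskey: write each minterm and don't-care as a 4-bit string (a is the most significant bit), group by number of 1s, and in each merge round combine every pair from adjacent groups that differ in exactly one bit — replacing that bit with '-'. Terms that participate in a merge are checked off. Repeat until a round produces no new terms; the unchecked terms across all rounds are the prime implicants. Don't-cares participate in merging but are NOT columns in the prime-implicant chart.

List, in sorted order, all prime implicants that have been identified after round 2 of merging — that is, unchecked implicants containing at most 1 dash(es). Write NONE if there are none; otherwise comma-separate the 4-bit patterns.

0-11, 01-1, 010-

size-2^0 implicants → 0000(✓)  0010(✓)  0011(✓)  0100(✓)  0101(✓)  0111(✓)  1000(✓)  1001(✓)  1010(✓)  1011(✓)  1100(✓)  1110(✓)
size-2^1 implicants → -000(✓)  -010(✓)  -011(✓)  -100(✓)  0-00(✓)  0-11  00-0(✓)  001-(✓)  01-1  010-  1-00(✓)  1-10(✓)  10-0(✓)  10-1(✓)  100-(✓)  101-(✓)  11-0(✓)
size-2^2 implicants → --00  -0-0  -01-  1--0  10--
Unchecked terms (primes): --00, -0-0, -01-, 0-11, 01-1, 010-, 1--0, 10--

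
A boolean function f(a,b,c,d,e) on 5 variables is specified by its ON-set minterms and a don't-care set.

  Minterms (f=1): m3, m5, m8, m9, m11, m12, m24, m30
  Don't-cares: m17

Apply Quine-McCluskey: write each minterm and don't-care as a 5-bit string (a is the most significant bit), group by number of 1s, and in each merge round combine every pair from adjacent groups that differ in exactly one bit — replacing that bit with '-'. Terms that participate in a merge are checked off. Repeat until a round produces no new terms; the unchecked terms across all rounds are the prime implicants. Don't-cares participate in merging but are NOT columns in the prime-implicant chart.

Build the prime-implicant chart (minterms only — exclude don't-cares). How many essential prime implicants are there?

5

Round 0: 00011✓ 00101 01000✓ 01001✓ 01011✓ 01100✓ 10001 11000✓ 11110
Round 1: -1000 0-011 01-00 010-1 0100-
PIs = {-1000, 0-011, 00101, 01-00, 010-1, 0100-, 10001, 11110}
Coverage chart:
  m3: 0-011 ←essential
  m5: 00101 ←essential
  m8: -1000,01-00,0100-
  m9: 010-1,0100-
  m11: 0-011,010-1
  m12: 01-00 ←essential
  m24: -1000 ←essential
  m30: 11110 ←essential
Essential: -1000, 0-011, 00101, 01-00, 11110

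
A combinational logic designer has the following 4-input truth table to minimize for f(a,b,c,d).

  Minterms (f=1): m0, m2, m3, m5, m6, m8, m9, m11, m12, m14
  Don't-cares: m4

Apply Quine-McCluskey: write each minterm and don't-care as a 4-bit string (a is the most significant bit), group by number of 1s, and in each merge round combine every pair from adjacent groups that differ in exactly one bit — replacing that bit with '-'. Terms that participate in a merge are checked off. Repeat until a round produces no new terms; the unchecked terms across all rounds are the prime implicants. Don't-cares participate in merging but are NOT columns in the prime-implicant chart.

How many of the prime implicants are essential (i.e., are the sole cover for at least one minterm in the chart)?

2

Round 0: 0000✓ 0010✓ 0011✓ 0100✓ 0101✓ 0110✓ 1000✓ 1001✓ 1011✓ 1100✓ 1110✓
Round 1: -000✓ -011 -100✓ -110✓ 0-00✓ 0-10✓ 00-0✓ 001- 01-0✓ 010- 1-00✓ 10-1 100- 11-0✓
Round 2: --00 -1-0 0--0
PIs = {--00, -011, -1-0, 0--0, 001-, 010-, 10-1, 100-}
Coverage chart:
  m0: --00,0--0
  m2: 0--0,001-
  m3: -011,001-
  m5: 010- ←essential
  m6: -1-0,0--0
  m8: --00,100-
  m9: 10-1,100-
  m11: -011,10-1
  m12: --00,-1-0
  m14: -1-0 ←essential
Essential: -1-0, 010-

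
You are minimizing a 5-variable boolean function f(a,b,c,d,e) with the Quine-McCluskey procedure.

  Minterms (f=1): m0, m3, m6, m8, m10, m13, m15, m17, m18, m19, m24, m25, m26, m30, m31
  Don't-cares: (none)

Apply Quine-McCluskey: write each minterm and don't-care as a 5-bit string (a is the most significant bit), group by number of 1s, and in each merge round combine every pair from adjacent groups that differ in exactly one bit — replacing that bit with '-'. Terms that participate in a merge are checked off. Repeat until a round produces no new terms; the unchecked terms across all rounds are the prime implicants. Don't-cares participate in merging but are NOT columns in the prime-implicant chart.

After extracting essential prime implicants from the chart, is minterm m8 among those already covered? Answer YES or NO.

YES

[col 0] 00000*, 00011*, 00110, 01000*, 01010*, 01101*, 01111*, 10001*, 10010*, 10011*, 11000*, 11001*, 11010*, 11110*, 11111*
[col 1] -0011, -1000*, -1010*, -1111, 0-000, 010-0*, 011-1, 1-001, 1-010, 100-1, 1001-, 11-10, 110-0*, 1100-, 1111-
[col 2] -10-0
Prime implicants: -0011, -10-0, -1111, 0-000, 00110, 011-1, 1-001, 1-010, 100-1, 1001-, 11-10, 1100-, 1111-
PI chart (minterm → PIs covering it):
  0 | 0-000  (sole → essential)
  3 | -0011  (sole → essential)
  6 | 00110  (sole → essential)
  8 | -10-0,0-000
  10 | -10-0  (sole → essential)
  13 | 011-1  (sole → essential)
  15 | -1111,011-1
  17 | 1-001,100-1
  18 | 1-010,1001-
  19 | -0011,100-1,1001-
  24 | -10-0,1100-
  25 | 1-001,1100-
  26 | -10-0,1-010,11-10
  30 | 11-10,1111-
  31 | -1111,1111-
Essential prime implicants: -0011, -10-0, 0-000, 00110, 011-1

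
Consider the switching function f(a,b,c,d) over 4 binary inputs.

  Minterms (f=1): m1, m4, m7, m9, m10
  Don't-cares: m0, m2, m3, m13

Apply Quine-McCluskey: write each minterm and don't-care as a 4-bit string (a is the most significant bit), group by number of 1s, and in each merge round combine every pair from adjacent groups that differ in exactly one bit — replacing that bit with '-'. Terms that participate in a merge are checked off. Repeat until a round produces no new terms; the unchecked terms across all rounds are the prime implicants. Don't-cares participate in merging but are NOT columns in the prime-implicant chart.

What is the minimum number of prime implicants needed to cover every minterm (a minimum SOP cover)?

[col 0] 0000*, 0001*, 0010*, 0011*, 0100*, 0111*, 1001*, 1010*, 1101*
[col 1] -001, -010, 0-00, 0-11, 00-0*, 00-1*, 000-*, 001-*, 1-01
[col 2] 00--
Prime implicants: -001, -010, 0-00, 0-11, 00--, 1-01
PI chart (minterm → PIs covering it):
  1 | -001,00--
  4 | 0-00  (sole → essential)
  7 | 0-11  (sole → essential)
  9 | -001,1-01
  10 | -010  (sole → essential)
Essential prime implicants: -010, 0-00, 0-11
Petrick residual → -001
Minimum SOP uses 4 PIs: b'c'd + b'cd' + a'c'd' + a'cd

4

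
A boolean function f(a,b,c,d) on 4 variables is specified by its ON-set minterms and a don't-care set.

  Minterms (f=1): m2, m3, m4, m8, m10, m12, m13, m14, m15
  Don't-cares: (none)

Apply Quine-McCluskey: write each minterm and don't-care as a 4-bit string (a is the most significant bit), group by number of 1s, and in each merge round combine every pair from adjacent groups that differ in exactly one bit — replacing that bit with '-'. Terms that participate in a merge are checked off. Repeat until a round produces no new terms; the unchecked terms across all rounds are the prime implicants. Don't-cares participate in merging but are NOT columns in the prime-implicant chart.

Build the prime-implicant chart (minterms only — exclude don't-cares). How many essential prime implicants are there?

4

[col 0] 0010*, 0011*, 0100*, 1000*, 1010*, 1100*, 1101*, 1110*, 1111*
[col 1] -010, -100, 001-, 1-00*, 1-10*, 10-0*, 11-0*, 11-1*, 110-*, 111-*
[col 2] 1--0, 11--
Prime implicants: -010, -100, 001-, 1--0, 11--
PI chart (minterm → PIs covering it):
  2 | -010,001-
  3 | 001-  (sole → essential)
  4 | -100  (sole → essential)
  8 | 1--0  (sole → essential)
  10 | -010,1--0
  12 | -100,1--0,11--
  13 | 11--  (sole → essential)
  14 | 1--0,11--
  15 | 11--  (sole → essential)
Essential prime implicants: -100, 001-, 1--0, 11--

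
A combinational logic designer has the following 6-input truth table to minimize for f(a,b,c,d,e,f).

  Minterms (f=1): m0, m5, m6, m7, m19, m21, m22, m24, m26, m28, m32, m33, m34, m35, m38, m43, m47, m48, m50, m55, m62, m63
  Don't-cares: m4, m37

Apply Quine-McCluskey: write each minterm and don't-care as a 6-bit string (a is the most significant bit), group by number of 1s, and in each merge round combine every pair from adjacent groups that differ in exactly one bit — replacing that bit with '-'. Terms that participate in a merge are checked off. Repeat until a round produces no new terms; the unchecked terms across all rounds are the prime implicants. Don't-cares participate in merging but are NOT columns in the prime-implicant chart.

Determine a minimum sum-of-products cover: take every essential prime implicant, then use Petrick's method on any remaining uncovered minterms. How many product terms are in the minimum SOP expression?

size-2^0 implicants → 000000(✓)  000100(✓)  000101(✓)  000110(✓)  000111(✓)  010011  010101(✓)  010110(✓)  011000(✓)  011010(✓)  011100(✓)  100000(✓)  100001(✓)  100010(✓)  100011(✓)  100101(✓)  100110(✓)  101011(✓)  101111(✓)  110000(✓)  110010(✓)  110111(✓)  111110(✓)  111111(✓)
size-2^1 implicants → -00000  -00101  -00110  0-0101  0-0110  000-00  0001-0(✓)  0001-1(✓)  00010-(✓)  00011-(✓)  011-00  0110-0  1-0000(✓)  1-0010(✓)  1-1111  10-011  100-01  100-10  1000-0(✓)  1000-1(✓)  10000-(✓)  10001-(✓)  101-11  11-111  1100-0(✓)  11111-
size-2^2 implicants → 0001--  1-00-0  1000--
Unchecked terms (primes): -00000, -00101, -00110, 0-0101, 0-0110, 000-00, 0001--, 010011, 011-00, 0110-0, 1-00-0, 1-1111, 10-011, 100-01, 100-10, 1000--, 101-11, 11-111, 11111-
Minterm coverage:
  m0 ⊆ -00000,000-00
  m5 ⊆ -00101,0-0101,0001--
  m6 ⊆ -00110,0-0110,0001--
  m7 ⊆ 0001-- [E]
  m19 ⊆ 010011 [E]
  m21 ⊆ 0-0101 [E]
  m22 ⊆ 0-0110 [E]
  m24 ⊆ 011-00,0110-0
  m26 ⊆ 0110-0 [E]
  m28 ⊆ 011-00 [E]
  m32 ⊆ -00000,1-00-0,1000--
  m33 ⊆ 100-01,1000--
  m34 ⊆ 1-00-0,100-10,1000--
  m35 ⊆ 10-011,1000--
  m38 ⊆ -00110,100-10
  m43 ⊆ 10-011,101-11
  m47 ⊆ 1-1111,101-11
  m48 ⊆ 1-00-0 [E]
  m50 ⊆ 1-00-0 [E]
  m55 ⊆ 11-111 [E]
  m62 ⊆ 11111- [E]
  m63 ⊆ 1-1111,11-111,11111-
E = {0-0101, 0-0110, 0001--, 010011, 011-00, 0110-0, 1-00-0, 11-111, 11111-}
Petrick residual → -00000, -00110, 1000--, 101-11
Cover = b'c'd'e'f' + b'c'def' + a'c'de'f + a'c'def' + a'b'c'd + a'bc'd'ef + a'bce'f' + a'bcd'f' + ac'd'f' + ab'c'd' + ab'cef + abdef + abcde  |cover|=13

13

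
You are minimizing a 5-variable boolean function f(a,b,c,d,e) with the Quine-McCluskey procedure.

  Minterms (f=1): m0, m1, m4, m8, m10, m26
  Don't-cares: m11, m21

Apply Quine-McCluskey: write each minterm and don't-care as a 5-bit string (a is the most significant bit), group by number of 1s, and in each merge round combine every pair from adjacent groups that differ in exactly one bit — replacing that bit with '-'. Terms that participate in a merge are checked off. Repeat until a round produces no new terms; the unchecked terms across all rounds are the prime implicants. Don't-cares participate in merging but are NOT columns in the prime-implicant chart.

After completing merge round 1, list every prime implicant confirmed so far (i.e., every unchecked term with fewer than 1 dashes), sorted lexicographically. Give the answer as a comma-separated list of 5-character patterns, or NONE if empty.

10101

size-2^0 implicants → 00000(✓)  00001(✓)  00100(✓)  01000(✓)  01010(✓)  01011(✓)  10101  11010(✓)
size-2^1 implicants → -1010  0-000  00-00  0000-  010-0  0101-
Unchecked terms (primes): -1010, 0-000, 00-00, 0000-, 010-0, 0101-, 10101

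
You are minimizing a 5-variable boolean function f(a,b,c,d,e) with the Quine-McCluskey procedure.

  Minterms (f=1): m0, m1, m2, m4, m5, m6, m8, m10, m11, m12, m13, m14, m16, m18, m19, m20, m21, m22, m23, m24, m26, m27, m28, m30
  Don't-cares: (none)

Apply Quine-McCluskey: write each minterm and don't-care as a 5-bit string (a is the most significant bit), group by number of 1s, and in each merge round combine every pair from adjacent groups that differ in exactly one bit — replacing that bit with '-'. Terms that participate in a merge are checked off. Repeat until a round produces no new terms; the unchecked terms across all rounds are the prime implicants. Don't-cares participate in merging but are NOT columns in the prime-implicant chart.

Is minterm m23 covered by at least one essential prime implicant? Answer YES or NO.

[col 0] 00000*, 00001*, 00010*, 00100*, 00101*, 00110*, 01000*, 01010*, 01011*, 01100*, 01101*, 01110*, 10000*, 10010*, 10011*, 10100*, 10101*, 10110*, 10111*, 11000*, 11010*, 11011*, 11100*, 11110*
[col 1] -0000*, -0010*, -0100*, -0101*, -0110*, -1000*, -1010*, -1011*, -1100*, -1110*, 0-000*, 0-010*, 0-100*, 0-101*, 0-110*, 00-00*, 00-01*, 00-10*, 000-0*, 0000-*, 001-0*, 0010-*, 01-00*, 01-10*, 010-0*, 0101-*, 011-0*, 0110-*, 1-000*, 1-010*, 1-011*, 1-100*, 1-110*, 10-00*, 10-10*, 10-11*, 100-0*, 1001-*, 101-0*, 101-1*, 1010-*, 1011-*, 11-00*, 11-10*, 110-0*, 1101-*, 111-0*
[col 2] --000*, --010*, --100*, --110*, -0-00*, -0-10*, -00-0*, -01-0*, -010-, -1-00*, -1-10*, -10-0*, -101-, -11-0*, 0--00*, 0--10*, 0-0-0*, 0-1-0*, 0-10-, 00--0*, 00-0-, 01--0*, 1--00*, 1--10*, 1-0-0*, 1-01-, 1-1-0*, 10--0*, 10-1-, 101--, 11--0*
[col 3] ---00*, ---10*, --0-0*, --1-0*, -0--0*, -1--0*, 0---0*, 1---0*
[col 4] ----0
Prime implicants: ----0, -010-, -101-, 0-10-, 00-0-, 1-01-, 10-1-, 101--
PI chart (minterm → PIs covering it):
  0 | ----0,00-0-
  1 | 00-0-  (sole → essential)
  2 | ----0  (sole → essential)
  4 | ----0,-010-,0-10-,00-0-
  5 | -010-,0-10-,00-0-
  6 | ----0  (sole → essential)
  8 | ----0  (sole → essential)
  10 | ----0,-101-
  11 | -101-  (sole → essential)
  12 | ----0,0-10-
  13 | 0-10-  (sole → essential)
  14 | ----0  (sole → essential)
  16 | ----0  (sole → essential)
  18 | ----0,1-01-,10-1-
  19 | 1-01-,10-1-
  20 | ----0,-010-,101--
  21 | -010-,101--
  22 | ----0,10-1-,101--
  23 | 10-1-,101--
  24 | ----0  (sole → essential)
  26 | ----0,-101-,1-01-
  27 | -101-,1-01-
  28 | ----0  (sole → essential)
  30 | ----0  (sole → essential)
Essential prime implicants: ----0, -101-, 0-10-, 00-0-

NO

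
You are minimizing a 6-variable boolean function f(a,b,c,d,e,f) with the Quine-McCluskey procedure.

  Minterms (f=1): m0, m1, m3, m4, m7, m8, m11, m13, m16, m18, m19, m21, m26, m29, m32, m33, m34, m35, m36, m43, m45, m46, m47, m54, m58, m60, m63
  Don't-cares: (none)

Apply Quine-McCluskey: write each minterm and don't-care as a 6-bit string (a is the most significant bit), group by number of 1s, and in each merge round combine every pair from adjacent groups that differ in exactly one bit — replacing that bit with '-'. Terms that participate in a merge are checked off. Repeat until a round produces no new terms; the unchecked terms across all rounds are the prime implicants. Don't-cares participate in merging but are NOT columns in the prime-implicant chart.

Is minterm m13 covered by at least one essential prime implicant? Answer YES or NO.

NO

[col 0] 000000*, 000001*, 000011*, 000100*, 000111*, 001000*, 001011*, 001101*, 010000*, 010010*, 010011*, 010101*, 011010*, 011101*, 100000*, 100001*, 100010*, 100011*, 100100*, 101011*, 101101*, 101110*, 101111*, 110110, 111010*, 111100, 111111*
[col 1] -00000*, -00001*, -00011*, -00100*, -01011*, -01101, -11010, 0-0000, 0-0011, 0-1101, 00-000, 00-011*, 000-00*, 000-11, 0000-1*, 00000-*, 01-010, 01-101, 0100-0, 01001-, 1-1111, 10-011*, 100-00*, 1000-0*, 1000-1*, 10000-*, 10001-*, 101-11, 1011-1, 10111-
[col 2] -0-011, -00-00, -000-1, -0000-, 1000--
Prime implicants: -0-011, -00-00, -000-1, -0000-, -01101, -11010, 0-0000, 0-0011, 0-1101, 00-000, 000-11, 01-010, 01-101, 0100-0, 01001-, 1-1111, 1000--, 101-11, 1011-1, 10111-, 110110, 111100
PI chart (minterm → PIs covering it):
  0 | -00-00,-0000-,0-0000,00-000
  1 | -000-1,-0000-
  3 | -0-011,-000-1,0-0011,000-11
  4 | -00-00  (sole → essential)
  7 | 000-11  (sole → essential)
  8 | 00-000  (sole → essential)
  11 | -0-011  (sole → essential)
  13 | -01101,0-1101
  16 | 0-0000,0100-0
  18 | 01-010,0100-0,01001-
  19 | 0-0011,01001-
  21 | 01-101  (sole → essential)
  26 | -11010,01-010
  29 | 0-1101,01-101
  32 | -00-00,-0000-,1000--
  33 | -000-1,-0000-,1000--
  34 | 1000--  (sole → essential)
  35 | -0-011,-000-1,1000--
  36 | -00-00  (sole → essential)
  43 | -0-011,101-11
  45 | -01101,1011-1
  46 | 10111-  (sole → essential)
  47 | 1-1111,101-11,1011-1,10111-
  54 | 110110  (sole → essential)
  58 | -11010  (sole → essential)
  60 | 111100  (sole → essential)
  63 | 1-1111  (sole → essential)
Essential prime implicants: -0-011, -00-00, -11010, 00-000, 000-11, 01-101, 1-1111, 1000--, 10111-, 110110, 111100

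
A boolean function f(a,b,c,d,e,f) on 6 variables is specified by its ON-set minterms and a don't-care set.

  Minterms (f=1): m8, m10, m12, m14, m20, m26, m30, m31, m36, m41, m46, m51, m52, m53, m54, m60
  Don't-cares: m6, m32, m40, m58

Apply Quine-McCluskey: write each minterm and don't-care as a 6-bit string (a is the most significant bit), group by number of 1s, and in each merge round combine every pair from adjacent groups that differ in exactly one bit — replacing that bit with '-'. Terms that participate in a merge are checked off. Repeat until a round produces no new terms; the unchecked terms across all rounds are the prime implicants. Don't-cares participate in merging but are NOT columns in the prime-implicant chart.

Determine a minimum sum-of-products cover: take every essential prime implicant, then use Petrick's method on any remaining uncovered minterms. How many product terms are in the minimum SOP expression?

11

[col 0] 000110*, 001000*, 001010*, 001100*, 001110*, 010100*, 011010*, 011110*, 011111*, 100000*, 100100*, 101000*, 101001*, 101110*, 110011, 110100*, 110101*, 110110*, 111010*, 111100*
[col 1] -01000, -01110, -10100, -11010, 0-1010*, 0-1110*, 00-110, 001-00*, 001-10*, 0010-0*, 0011-0*, 011-10*, 01111-, 1-0100, 10-000, 100-00, 10100-, 11-100, 1101-0, 11010-
[col 2] 0-1-10, 001--0
Prime implicants: -01000, -01110, -10100, -11010, 0-1-10, 00-110, 001--0, 01111-, 1-0100, 10-000, 100-00, 10100-, 11-100, 110011, 1101-0, 11010-
PI chart (minterm → PIs covering it):
  8 | -01000,001--0
  10 | 0-1-10,001--0
  12 | 001--0  (sole → essential)
  14 | -01110,0-1-10,00-110,001--0
  20 | -10100  (sole → essential)
  26 | -11010,0-1-10
  30 | 0-1-10,01111-
  31 | 01111-  (sole → essential)
  36 | 1-0100,100-00
  41 | 10100-  (sole → essential)
  46 | -01110  (sole → essential)
  51 | 110011  (sole → essential)
  52 | -10100,1-0100,11-100,1101-0,11010-
  53 | 11010-  (sole → essential)
  54 | 1101-0  (sole → essential)
  60 | 11-100  (sole → essential)
Essential prime implicants: -01110, -10100, 001--0, 01111-, 10100-, 11-100, 110011, 1101-0, 11010-
Petrick residual → -11010, 1-0100
Minimum SOP uses 11 PIs: b'cdef' + bc'de'f' + bcd'ef' + a'b'cf' + a'bcde + ac'de'f' + ab'cd'e' + abde'f' + abc'd'ef + abc'df' + abc'de'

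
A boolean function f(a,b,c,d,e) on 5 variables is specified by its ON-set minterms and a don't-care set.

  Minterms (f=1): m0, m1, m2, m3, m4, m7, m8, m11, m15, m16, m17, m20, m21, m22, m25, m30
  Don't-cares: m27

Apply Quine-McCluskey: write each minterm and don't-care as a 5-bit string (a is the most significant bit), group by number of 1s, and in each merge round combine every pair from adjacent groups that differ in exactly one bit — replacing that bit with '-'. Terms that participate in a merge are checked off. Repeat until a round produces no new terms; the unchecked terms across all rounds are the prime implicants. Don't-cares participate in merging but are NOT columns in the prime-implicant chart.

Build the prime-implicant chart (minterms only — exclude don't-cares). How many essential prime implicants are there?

size-2^0 implicants → 00000(✓)  00001(✓)  00010(✓)  00011(✓)  00100(✓)  00111(✓)  01000(✓)  01011(✓)  01111(✓)  10000(✓)  10001(✓)  10100(✓)  10101(✓)  10110(✓)  11001(✓)  11011(✓)  11110(✓)
size-2^1 implicants → -0000(✓)  -0001(✓)  -0100(✓)  -1011  0-000  0-011(✓)  0-111(✓)  00-00(✓)  00-11(✓)  000-0(✓)  000-1(✓)  0000-(✓)  0001-(✓)  01-11(✓)  1-001  1-110  10-00(✓)  10-01(✓)  1000-(✓)  101-0  1010-(✓)  110-1
size-2^2 implicants → -0-00  -000-  0--11  000--  10-0-
Unchecked terms (primes): -0-00, -000-, -1011, 0--11, 0-000, 000--, 1-001, 1-110, 10-0-, 101-0, 110-1
Minterm coverage:
  m0 ⊆ -0-00,-000-,0-000,000--
  m1 ⊆ -000-,000--
  m2 ⊆ 000-- [E]
  m3 ⊆ 0--11,000--
  m4 ⊆ -0-00 [E]
  m7 ⊆ 0--11 [E]
  m8 ⊆ 0-000 [E]
  m11 ⊆ -1011,0--11
  m15 ⊆ 0--11 [E]
  m16 ⊆ -0-00,-000-,10-0-
  m17 ⊆ -000-,1-001,10-0-
  m20 ⊆ -0-00,10-0-,101-0
  m21 ⊆ 10-0- [E]
  m22 ⊆ 1-110,101-0
  m25 ⊆ 1-001,110-1
  m30 ⊆ 1-110 [E]
E = {-0-00, 0--11, 0-000, 000--, 1-110, 10-0-}

6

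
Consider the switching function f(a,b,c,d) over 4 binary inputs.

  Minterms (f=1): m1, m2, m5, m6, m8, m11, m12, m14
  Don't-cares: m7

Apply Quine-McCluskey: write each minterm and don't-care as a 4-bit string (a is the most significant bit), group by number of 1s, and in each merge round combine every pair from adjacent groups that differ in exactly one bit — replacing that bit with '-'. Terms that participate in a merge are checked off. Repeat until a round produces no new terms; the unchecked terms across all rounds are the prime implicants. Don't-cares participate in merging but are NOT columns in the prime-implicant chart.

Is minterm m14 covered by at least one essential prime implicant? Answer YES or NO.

Round 0: 0001✓ 0010✓ 0101✓ 0110✓ 0111✓ 1000✓ 1011 1100✓ 1110✓
Round 1: -110 0-01 0-10 01-1 011- 1-00 11-0
PIs = {-110, 0-01, 0-10, 01-1, 011-, 1-00, 1011, 11-0}
Coverage chart:
  m1: 0-01 ←essential
  m2: 0-10 ←essential
  m5: 0-01,01-1
  m6: -110,0-10,011-
  m8: 1-00 ←essential
  m11: 1011 ←essential
  m12: 1-00,11-0
  m14: -110,11-0
Essential: 0-01, 0-10, 1-00, 1011

NO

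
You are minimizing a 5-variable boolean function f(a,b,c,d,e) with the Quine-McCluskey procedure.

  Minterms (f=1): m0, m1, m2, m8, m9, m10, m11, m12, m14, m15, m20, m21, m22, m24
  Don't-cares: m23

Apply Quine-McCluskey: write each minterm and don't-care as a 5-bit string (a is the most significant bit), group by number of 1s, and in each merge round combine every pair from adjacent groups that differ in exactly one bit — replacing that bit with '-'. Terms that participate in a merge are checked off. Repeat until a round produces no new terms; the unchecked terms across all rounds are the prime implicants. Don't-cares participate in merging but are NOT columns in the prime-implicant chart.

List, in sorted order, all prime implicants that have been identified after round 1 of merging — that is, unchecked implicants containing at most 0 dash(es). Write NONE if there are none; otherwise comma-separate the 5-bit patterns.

NONE

Round 0: 00000✓ 00001✓ 00010✓ 01000✓ 01001✓ 01010✓ 01011✓ 01100✓ 01110✓ 01111✓ 10100✓ 10101✓ 10110✓ 10111✓ 11000✓
Round 1: -1000 0-000✓ 0-001✓ 0-010✓ 000-0✓ 0000-✓ 01-00✓ 01-10✓ 01-11✓ 010-0✓ 010-1✓ 0100-✓ 0101-✓ 011-0✓ 0111-✓ 101-0✓ 101-1✓ 1010-✓ 1011-✓
Round 2: 0-0-0 0-00- 01--0 01-1- 010-- 101--
PIs = {-1000, 0-0-0, 0-00-, 01--0, 01-1-, 010--, 101--}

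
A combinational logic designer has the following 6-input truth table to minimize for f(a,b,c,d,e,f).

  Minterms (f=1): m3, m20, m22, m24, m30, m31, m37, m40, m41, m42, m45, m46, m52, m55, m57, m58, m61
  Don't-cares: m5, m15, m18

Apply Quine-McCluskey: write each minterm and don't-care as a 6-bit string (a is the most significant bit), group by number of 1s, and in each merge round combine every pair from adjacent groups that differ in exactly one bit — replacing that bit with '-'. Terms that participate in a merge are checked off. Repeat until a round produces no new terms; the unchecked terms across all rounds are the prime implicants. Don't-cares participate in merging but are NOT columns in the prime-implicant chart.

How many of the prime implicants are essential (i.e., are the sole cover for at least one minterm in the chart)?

[col 0] 000011, 000101*, 001111*, 010010*, 010100*, 010110*, 011000, 011110*, 011111*, 100101*, 101000*, 101001*, 101010*, 101101*, 101110*, 110100*, 110111, 111001*, 111010*, 111101*
[col 1] -00101, -10100, 0-1111, 01-110, 010-10, 0101-0, 01111-, 1-1001*, 1-1010, 1-1101*, 10-101, 101-01*, 101-10, 1010-0, 10100-, 111-01*
[col 2] 1-1-01
Prime implicants: -00101, -10100, 0-1111, 000011, 01-110, 010-10, 0101-0, 011000, 01111-, 1-1-01, 1-1010, 10-101, 101-10, 1010-0, 10100-, 110111
PI chart (minterm → PIs covering it):
  3 | 000011  (sole → essential)
  20 | -10100,0101-0
  22 | 01-110,010-10,0101-0
  24 | 011000  (sole → essential)
  30 | 01-110,01111-
  31 | 0-1111,01111-
  37 | -00101,10-101
  40 | 1010-0,10100-
  41 | 1-1-01,10100-
  42 | 1-1010,101-10,1010-0
  45 | 1-1-01,10-101
  46 | 101-10  (sole → essential)
  52 | -10100  (sole → essential)
  55 | 110111  (sole → essential)
  57 | 1-1-01  (sole → essential)
  58 | 1-1010  (sole → essential)
  61 | 1-1-01  (sole → essential)
Essential prime implicants: -10100, 000011, 011000, 1-1-01, 1-1010, 101-10, 110111

7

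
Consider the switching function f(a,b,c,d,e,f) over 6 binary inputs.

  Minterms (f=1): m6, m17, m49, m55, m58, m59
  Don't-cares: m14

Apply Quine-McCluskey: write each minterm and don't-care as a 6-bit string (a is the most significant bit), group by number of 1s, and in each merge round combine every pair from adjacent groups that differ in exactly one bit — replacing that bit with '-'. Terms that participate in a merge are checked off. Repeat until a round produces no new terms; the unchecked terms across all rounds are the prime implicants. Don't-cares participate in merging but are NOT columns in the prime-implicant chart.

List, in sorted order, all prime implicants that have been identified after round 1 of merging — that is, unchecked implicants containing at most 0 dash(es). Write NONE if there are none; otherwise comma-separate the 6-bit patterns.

110111

size-2^0 implicants → 000110(✓)  001110(✓)  010001(✓)  110001(✓)  110111  111010(✓)  111011(✓)
size-2^1 implicants → -10001  00-110  11101-
Unchecked terms (primes): -10001, 00-110, 110111, 11101-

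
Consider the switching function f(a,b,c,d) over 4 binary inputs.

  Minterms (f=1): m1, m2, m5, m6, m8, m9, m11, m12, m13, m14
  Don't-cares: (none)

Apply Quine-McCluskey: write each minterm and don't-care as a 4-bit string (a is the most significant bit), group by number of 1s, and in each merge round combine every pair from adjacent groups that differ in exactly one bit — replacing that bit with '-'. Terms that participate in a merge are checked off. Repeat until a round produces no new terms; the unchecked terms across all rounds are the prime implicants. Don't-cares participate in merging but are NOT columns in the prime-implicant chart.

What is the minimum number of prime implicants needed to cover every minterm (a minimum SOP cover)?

5

[col 0] 0001*, 0010*, 0101*, 0110*, 1000*, 1001*, 1011*, 1100*, 1101*, 1110*
[col 1] -001*, -101*, -110, 0-01*, 0-10, 1-00*, 1-01*, 10-1, 100-*, 11-0, 110-*
[col 2] --01, 1-0-
Prime implicants: --01, -110, 0-10, 1-0-, 10-1, 11-0
PI chart (minterm → PIs covering it):
  1 | --01  (sole → essential)
  2 | 0-10  (sole → essential)
  5 | --01  (sole → essential)
  6 | -110,0-10
  8 | 1-0-  (sole → essential)
  9 | --01,1-0-,10-1
  11 | 10-1  (sole → essential)
  12 | 1-0-,11-0
  13 | --01,1-0-
  14 | -110,11-0
Essential prime implicants: --01, 0-10, 1-0-, 10-1
Petrick residual → -110
Minimum SOP uses 5 PIs: c'd + bcd' + a'cd' + ac' + ab'd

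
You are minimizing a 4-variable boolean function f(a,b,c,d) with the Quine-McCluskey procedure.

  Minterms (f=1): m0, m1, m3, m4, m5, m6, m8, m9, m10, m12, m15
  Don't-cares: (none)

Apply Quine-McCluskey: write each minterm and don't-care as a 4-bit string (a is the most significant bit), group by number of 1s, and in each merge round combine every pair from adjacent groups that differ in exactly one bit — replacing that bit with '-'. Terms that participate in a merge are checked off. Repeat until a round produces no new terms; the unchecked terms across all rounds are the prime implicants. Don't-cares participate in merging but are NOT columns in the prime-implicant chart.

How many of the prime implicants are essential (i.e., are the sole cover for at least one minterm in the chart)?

size-2^0 implicants → 0000(✓)  0001(✓)  0011(✓)  0100(✓)  0101(✓)  0110(✓)  1000(✓)  1001(✓)  1010(✓)  1100(✓)  1111
size-2^1 implicants → -000(✓)  -001(✓)  -100(✓)  0-00(✓)  0-01(✓)  00-1  000-(✓)  01-0  010-(✓)  1-00(✓)  10-0  100-(✓)
size-2^2 implicants → --00  -00-  0-0-
Unchecked terms (primes): --00, -00-, 0-0-, 00-1, 01-0, 10-0, 1111
Minterm coverage:
  m0 ⊆ --00,-00-,0-0-
  m1 ⊆ -00-,0-0-,00-1
  m3 ⊆ 00-1 [E]
  m4 ⊆ --00,0-0-,01-0
  m5 ⊆ 0-0- [E]
  m6 ⊆ 01-0 [E]
  m8 ⊆ --00,-00-,10-0
  m9 ⊆ -00- [E]
  m10 ⊆ 10-0 [E]
  m12 ⊆ --00 [E]
  m15 ⊆ 1111 [E]
E = {--00, -00-, 0-0-, 00-1, 01-0, 10-0, 1111}

7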